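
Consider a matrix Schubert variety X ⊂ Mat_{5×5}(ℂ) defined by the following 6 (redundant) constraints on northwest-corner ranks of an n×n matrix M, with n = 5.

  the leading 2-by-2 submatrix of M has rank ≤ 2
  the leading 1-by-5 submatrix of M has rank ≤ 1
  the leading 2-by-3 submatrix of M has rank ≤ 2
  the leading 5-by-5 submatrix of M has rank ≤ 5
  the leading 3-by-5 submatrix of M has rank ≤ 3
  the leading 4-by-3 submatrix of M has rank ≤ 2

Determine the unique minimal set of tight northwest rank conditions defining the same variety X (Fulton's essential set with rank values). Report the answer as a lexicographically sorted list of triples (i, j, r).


Reconstructing r_w from the 6 given conditions:

  1, 1, 1, 1, 1
  1, 2, 2, 2, 2
  1, 2, 2, 3, 3
  1, 2, 2, 3, 4
  1, 2, 3, 4, 5

so w = (1, 2, 4, 5, 3).

Fulton essential set (1 of the 2 Rothe cells):

[(4, 3, 2)]


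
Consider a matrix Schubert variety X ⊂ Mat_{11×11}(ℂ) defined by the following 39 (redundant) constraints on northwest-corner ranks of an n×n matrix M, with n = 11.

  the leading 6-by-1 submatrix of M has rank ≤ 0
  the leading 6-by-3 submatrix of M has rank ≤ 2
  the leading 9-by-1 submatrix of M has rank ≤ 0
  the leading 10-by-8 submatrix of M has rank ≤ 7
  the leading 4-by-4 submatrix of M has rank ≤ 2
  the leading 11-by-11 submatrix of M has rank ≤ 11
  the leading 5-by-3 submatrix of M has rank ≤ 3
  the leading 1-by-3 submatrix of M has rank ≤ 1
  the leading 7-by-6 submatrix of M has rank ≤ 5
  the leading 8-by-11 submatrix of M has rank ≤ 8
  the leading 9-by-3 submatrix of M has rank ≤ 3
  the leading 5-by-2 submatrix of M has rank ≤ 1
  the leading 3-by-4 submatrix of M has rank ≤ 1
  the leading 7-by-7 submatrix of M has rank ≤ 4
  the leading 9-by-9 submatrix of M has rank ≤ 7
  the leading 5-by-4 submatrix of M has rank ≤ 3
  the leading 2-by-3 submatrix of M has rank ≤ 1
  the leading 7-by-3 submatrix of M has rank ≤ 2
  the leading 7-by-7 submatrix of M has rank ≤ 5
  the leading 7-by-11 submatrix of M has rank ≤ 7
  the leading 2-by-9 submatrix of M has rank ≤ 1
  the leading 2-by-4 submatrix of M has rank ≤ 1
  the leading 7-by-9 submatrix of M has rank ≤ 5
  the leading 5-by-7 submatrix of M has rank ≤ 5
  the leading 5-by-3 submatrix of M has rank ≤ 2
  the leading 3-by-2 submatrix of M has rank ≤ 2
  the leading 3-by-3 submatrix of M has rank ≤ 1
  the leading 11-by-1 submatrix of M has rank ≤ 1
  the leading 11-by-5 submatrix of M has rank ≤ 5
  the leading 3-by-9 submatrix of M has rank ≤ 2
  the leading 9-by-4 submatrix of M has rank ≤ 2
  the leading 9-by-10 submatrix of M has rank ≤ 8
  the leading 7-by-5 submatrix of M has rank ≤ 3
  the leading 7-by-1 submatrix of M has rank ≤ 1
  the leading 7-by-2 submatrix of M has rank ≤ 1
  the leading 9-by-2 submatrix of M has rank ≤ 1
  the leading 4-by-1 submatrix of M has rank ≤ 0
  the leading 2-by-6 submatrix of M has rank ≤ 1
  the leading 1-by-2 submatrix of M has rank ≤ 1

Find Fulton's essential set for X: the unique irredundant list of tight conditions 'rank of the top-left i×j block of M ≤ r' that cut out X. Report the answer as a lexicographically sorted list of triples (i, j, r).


Rank table r_w(11×11) implied by the 39 constraints:

  row 1: 0 1 1 1 1 1 1 1 1 1 1
  row 2: 0 1 1 1 1 1 1 1 1 2 2
  row 3: 0 1 1 1 2 2 2 2 2 3 3
  row 4: 0 1 2 2 3 3 3 3 3 4 4
  row 5: 0 1 2 2 3 4 4 4 4 5 5
  row 6: 0 1 2 2 3 4 4 5 5 6 6
  row 7: 0 1 2 2 3 4 4 5 5 6 7
  row 8: 0 1 2 2 3 4 5 6 6 7 8
  row 9: 0 1 2 2 3 4 5 6 7 8 9
  row 10: 1 2 3 3 4 5 6 7 8 9 10
  row 11: 1 2 3 4 5 6 7 8 9 10 11

hence w(1..11) = (2, 10, 5, 3, 6, 8, 11, 7, 9, 1, 4).

6 SE-corners of the 26-cell Rothe diagram give Ess(w):

[(2, 9, 1), (3, 4, 1), (7, 7, 4), (7, 9, 5), (9, 1, 0), (9, 4, 2)]


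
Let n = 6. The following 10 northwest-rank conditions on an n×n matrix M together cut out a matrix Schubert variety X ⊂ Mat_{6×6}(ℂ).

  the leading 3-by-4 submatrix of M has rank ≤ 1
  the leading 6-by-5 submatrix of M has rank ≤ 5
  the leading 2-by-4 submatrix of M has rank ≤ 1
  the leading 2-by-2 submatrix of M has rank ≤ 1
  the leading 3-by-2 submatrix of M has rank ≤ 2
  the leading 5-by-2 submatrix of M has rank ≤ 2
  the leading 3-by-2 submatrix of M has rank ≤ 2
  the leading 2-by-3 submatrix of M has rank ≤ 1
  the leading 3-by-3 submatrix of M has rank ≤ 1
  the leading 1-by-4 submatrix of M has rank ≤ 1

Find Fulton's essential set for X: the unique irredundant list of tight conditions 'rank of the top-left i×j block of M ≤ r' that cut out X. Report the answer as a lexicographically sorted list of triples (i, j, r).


Reconstructing r_w from the 10 given conditions:

  i=1: 1 1 1 1 1 1
  i=2: 1 1 1 1 2 2
  i=3: 1 1 1 1 2 3
  i=4: 1 2 2 2 3 4
  i=5: 1 2 3 3 4 5
  i=6: 1 2 3 4 5 6

giving w = (1, 5, 6, 2, 3, 4) via Δ²R.

|D(w)|=6, |Ess(w)|=1:

[(3, 4, 1)]


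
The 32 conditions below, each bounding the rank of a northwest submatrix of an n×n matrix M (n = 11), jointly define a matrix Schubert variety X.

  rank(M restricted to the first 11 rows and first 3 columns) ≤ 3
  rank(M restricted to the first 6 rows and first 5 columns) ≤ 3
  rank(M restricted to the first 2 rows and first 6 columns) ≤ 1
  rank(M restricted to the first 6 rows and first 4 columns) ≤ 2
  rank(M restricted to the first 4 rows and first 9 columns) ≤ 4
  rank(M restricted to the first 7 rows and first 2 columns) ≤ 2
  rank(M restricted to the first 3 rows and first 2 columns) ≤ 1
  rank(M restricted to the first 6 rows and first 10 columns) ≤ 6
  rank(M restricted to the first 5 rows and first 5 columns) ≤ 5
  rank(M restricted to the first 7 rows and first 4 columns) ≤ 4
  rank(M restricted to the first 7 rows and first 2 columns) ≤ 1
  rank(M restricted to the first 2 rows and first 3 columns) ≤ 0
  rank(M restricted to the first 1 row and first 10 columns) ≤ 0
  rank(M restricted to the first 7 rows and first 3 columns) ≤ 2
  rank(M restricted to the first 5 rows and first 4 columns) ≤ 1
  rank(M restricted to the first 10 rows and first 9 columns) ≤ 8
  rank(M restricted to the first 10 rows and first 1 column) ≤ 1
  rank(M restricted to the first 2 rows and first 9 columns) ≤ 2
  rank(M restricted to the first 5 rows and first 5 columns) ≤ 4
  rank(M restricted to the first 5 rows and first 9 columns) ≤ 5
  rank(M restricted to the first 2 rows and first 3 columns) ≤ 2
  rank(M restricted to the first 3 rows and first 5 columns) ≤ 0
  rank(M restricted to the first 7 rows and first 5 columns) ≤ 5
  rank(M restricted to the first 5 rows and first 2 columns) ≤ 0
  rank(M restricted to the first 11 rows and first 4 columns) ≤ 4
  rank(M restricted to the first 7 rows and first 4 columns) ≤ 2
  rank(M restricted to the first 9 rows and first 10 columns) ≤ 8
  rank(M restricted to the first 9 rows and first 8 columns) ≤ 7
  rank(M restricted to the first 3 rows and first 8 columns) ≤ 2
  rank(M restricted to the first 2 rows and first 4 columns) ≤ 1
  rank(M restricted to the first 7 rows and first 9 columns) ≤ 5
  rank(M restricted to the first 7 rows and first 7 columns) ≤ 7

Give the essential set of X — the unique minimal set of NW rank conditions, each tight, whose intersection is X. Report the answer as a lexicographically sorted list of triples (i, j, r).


Computing R[i][j] = min implied NW-rank bound (n=11, 32 conditions):

  R[1]: 0, 0, 0, 0, 0, 0, 0, 0, 0, 0, 1
  R[2]: 0, 0, 0, 0, 0, 1, 1, 1, 1, 1, 2
  R[3]: 0, 0, 0, 0, 0, 1, 2, 2, 2, 2, 3
  R[4]: 0, 0, 1, 1, 1, 2, 3, 3, 3, 3, 4
  R[5]: 0, 0, 1, 1, 2, 3, 4, 4, 4, 4, 5
  R[6]: 1, 1, 2, 2, 3, 4, 5, 5, 5, 5, 6
  R[7]: 1, 1, 2, 2, 3, 4, 5, 5, 5, 6, 7
  R[8]: 1, 2, 3, 3, 4, 5, 6, 6, 6, 7, 8
  R[9]: 1, 2, 3, 4, 5, 6, 7, 7, 7, 8, 9
  R[10]: 1, 2, 3, 4, 5, 6, 7, 8, 8, 9, 10
  R[11]: 1, 2, 3, 4, 5, 6, 7, 8, 9, 10, 11

hence w(1..11) = (11, 6, 7, 3, 5, 1, 10, 2, 4, 8, 9).

7 SE-corners of the 29-cell Rothe diagram give Ess(w):

[(1, 10, 0), (3, 5, 0), (5, 2, 0), (5, 4, 1), (7, 2, 1), (7, 4, 2), (7, 9, 5)]


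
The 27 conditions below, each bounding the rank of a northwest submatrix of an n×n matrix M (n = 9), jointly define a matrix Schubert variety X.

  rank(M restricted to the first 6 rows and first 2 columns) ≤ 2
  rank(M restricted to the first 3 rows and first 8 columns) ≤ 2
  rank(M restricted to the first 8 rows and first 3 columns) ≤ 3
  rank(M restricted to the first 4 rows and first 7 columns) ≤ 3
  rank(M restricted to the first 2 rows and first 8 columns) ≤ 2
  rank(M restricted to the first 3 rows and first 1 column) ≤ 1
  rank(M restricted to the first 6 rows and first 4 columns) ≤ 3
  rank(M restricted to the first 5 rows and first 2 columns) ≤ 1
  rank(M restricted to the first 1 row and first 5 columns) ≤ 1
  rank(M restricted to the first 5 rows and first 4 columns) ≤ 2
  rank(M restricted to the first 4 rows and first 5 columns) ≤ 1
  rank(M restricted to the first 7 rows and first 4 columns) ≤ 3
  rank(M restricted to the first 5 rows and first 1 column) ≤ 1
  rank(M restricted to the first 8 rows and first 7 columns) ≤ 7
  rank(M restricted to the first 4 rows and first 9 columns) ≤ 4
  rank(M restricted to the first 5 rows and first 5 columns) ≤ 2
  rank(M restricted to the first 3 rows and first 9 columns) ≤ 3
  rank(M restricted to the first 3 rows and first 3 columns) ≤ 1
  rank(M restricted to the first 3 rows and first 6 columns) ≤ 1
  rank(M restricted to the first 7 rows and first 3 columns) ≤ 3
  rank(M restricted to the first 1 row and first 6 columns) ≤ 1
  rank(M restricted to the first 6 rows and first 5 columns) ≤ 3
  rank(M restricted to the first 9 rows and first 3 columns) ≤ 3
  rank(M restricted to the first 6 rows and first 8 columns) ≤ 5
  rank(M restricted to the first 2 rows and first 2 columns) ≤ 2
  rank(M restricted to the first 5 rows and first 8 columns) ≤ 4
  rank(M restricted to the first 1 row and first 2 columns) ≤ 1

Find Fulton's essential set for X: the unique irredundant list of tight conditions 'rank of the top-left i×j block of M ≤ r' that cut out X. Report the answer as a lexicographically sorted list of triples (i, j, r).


Recovering R(i,j) via the rank-extension bound from the 27 conditions:

  R[1]: 1, 1, 1, 1, 1, 1, 1, 1, 1
  R[2]: 1, 1, 1, 1, 1, 1, 2, 2, 2
  R[3]: 1, 1, 1, 1, 1, 1, 2, 2, 3
  R[4]: 1, 1, 1, 1, 1, 2, 3, 3, 4
  R[5]: 1, 1, 2, 2, 2, 3, 4, 4, 5
  R[6]: 1, 2, 3, 3, 3, 4, 5, 5, 6
  R[7]: 1, 2, 3, 3, 4, 5, 6, 6, 7
  R[8]: 1, 2, 3, 4, 5, 6, 7, 7, 8
  R[9]: 1, 2, 3, 4, 5, 6, 7, 8, 9

the unique w with this rank table is (1, 7, 9, 6, 3, 2, 5, 4, 8).

D(w) has 17 cells with 5 SE-corners; essential set:

[(3, 6, 1), (3, 8, 2), (4, 5, 1), (5, 2, 1), (7, 4, 3)]


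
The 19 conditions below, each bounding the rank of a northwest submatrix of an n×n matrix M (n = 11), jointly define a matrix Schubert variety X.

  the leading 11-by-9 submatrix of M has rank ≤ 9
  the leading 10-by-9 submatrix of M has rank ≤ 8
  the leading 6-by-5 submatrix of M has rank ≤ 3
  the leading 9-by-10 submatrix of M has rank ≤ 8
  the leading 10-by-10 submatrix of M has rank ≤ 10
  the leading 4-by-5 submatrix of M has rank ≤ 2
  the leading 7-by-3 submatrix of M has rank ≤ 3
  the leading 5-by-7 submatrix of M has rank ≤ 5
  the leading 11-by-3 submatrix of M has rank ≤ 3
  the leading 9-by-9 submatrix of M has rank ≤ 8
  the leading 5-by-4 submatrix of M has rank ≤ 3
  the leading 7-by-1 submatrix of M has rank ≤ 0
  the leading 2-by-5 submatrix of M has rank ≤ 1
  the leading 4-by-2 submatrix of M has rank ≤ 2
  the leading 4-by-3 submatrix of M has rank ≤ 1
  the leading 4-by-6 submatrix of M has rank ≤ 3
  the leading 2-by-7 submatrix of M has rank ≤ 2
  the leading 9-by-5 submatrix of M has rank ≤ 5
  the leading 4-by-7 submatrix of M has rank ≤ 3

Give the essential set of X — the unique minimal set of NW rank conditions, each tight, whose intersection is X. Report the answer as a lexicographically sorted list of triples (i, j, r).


Rank table r_w(11×11) implied by the 19 constraints:

  R[1]: 0 1 1 1 1 1 1 1 1 1 1
  R[2]: 0 1 1 1 1 2 2 2 2 2 2
  R[3]: 0 1 1 2 2 3 3 3 3 3 3
  R[4]: 0 1 1 2 2 3 3 4 4 4 4
  R[5]: 0 1 2 3 3 4 4 5 5 5 5
  R[6]: 0 1 2 3 3 4 5 6 6 6 6
  R[7]: 0 1 2 3 4 5 6 7 7 7 7
  R[8]: 1 2 3 4 5 6 7 8 8 8 8
  R[9]: 1 2 3 4 5 6 7 8 8 8 9
  R[10]: 1 2 3 4 5 6 7 8 8 9 10
  R[11]: 1 2 3 4 5 6 7 8 9 10 11

hence w(1..11) = (2, 6, 4, 8, 3, 7, 5, 1, 11, 10, 9).

Rothe diagram D(w) (18 cells), 8 SE-corners (essential conditions):

[(2, 5, 1), (4, 3, 1), (4, 5, 2), (4, 7, 3), (6, 5, 3), (7, 1, 0), (9, 10, 8), (10, 9, 8)]


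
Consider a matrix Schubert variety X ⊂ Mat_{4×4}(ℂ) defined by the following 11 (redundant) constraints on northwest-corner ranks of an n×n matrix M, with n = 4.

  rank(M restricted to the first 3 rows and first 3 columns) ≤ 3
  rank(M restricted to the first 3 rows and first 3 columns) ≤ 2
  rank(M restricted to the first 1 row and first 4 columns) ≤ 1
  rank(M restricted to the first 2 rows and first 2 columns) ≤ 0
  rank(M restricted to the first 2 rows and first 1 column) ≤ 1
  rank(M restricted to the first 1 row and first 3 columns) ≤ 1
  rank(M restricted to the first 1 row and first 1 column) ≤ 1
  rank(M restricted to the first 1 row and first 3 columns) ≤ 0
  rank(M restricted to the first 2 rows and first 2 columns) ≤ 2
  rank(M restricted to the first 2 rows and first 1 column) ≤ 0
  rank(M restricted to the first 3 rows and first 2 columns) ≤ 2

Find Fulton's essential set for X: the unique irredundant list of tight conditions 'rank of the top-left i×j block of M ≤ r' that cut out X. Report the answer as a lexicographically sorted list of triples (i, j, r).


Propagating the 11 rank bounds to every northwest block:

  row 1: 0 0 0 1
  row 2: 0 0 1 2
  row 3: 1 1 2 3
  row 4: 1 2 3 4

hence w(1..4) = (4, 3, 1, 2).

D(w) has 5 cells with 2 SE-corners; essential set:

[(1, 3, 0), (2, 2, 0)]


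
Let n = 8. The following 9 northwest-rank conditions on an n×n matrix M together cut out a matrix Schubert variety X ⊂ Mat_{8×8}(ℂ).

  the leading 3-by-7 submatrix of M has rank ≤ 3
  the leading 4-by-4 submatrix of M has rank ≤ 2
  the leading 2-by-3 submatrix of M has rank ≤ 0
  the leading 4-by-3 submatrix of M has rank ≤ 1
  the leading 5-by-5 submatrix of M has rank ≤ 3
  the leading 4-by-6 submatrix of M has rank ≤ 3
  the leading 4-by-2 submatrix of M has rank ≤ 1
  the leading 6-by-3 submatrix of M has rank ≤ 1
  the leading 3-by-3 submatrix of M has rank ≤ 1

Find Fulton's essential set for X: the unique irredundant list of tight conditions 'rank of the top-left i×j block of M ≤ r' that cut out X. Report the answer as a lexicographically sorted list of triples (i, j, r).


The tightest implied rank at each (i,j), from the 9 conditions:

  R[1]: 0 | 0 | 0 | 1 | 1 | 1 | 1 | 1
  R[2]: 0 | 0 | 0 | 1 | 2 | 2 | 2 | 2
  R[3]: 1 | 1 | 1 | 2 | 3 | 3 | 3 | 3
  R[4]: 1 | 1 | 1 | 2 | 3 | 3 | 4 | 4
  R[5]: 1 | 1 | 1 | 2 | 3 | 4 | 5 | 5
  R[6]: 1 | 1 | 1 | 2 | 3 | 4 | 5 | 6
  R[7]: 1 | 2 | 2 | 3 | 4 | 5 | 6 | 7
  R[8]: 1 | 2 | 3 | 4 | 5 | 6 | 7 | 8

giving w = (4, 5, 1, 7, 6, 8, 2, 3) via Δ²R.

Fulton essential set (3 of the 13 Rothe cells):

[(2, 3, 0), (4, 6, 3), (6, 3, 1)]


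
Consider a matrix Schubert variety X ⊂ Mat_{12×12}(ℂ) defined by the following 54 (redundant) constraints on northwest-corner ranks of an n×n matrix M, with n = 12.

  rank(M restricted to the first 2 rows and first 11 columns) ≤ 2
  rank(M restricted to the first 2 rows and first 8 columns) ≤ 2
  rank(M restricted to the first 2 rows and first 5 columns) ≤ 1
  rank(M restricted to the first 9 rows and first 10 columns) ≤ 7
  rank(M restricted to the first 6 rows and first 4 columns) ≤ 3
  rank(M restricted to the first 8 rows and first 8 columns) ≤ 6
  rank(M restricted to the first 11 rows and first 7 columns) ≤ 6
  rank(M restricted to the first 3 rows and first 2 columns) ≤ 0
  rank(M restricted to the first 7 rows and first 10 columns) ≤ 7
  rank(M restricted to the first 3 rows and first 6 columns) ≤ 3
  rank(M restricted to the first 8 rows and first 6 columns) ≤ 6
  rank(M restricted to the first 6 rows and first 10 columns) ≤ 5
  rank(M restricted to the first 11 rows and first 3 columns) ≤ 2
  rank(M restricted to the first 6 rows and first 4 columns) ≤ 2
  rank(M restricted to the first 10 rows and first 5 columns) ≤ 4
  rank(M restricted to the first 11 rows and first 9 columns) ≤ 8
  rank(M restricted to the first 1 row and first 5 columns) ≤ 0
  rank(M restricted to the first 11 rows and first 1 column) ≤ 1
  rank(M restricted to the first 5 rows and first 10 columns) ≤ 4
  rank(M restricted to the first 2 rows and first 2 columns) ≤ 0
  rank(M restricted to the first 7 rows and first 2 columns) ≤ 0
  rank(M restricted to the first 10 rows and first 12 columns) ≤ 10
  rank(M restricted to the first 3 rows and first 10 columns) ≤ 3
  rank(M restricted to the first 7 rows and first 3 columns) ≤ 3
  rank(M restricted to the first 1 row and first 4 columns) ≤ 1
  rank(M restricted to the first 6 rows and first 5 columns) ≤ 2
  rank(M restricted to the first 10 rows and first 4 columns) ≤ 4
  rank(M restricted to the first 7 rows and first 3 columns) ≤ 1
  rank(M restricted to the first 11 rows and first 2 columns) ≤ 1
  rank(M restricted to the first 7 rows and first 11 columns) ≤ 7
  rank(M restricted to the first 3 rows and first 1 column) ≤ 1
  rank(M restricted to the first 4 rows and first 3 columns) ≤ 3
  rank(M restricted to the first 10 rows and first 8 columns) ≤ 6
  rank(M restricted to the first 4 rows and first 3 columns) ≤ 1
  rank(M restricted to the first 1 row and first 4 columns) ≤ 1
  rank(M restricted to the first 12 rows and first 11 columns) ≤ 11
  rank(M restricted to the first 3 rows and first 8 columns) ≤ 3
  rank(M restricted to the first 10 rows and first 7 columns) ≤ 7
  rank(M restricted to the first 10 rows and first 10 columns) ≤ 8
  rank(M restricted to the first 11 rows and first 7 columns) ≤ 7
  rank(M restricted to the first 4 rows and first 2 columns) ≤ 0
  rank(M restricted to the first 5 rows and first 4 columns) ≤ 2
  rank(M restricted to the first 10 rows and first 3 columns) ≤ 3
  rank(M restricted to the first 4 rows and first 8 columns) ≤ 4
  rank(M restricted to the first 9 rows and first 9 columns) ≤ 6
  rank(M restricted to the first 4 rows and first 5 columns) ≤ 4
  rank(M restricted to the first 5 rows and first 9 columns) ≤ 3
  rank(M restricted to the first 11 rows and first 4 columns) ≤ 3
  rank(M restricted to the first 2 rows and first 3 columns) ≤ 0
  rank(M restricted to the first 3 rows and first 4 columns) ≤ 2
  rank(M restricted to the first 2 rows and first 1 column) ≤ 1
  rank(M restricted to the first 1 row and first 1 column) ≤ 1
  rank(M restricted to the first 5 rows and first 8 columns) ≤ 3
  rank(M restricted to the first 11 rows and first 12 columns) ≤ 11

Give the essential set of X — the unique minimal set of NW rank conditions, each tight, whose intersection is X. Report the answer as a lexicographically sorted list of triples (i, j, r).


Rank table r_w(12×12) implied by the 54 constraints:

  i=1: 0  0  0  0  0  1  1  1  1  1  1  1
  i=2: 0  0  0  1  1  2  2  2  2  2  2  2
  i=3: 0  0  1  2  2  3  3  3  3  3  3  3
  i=4: 0  0  1  2  2  3  3  3  3  4  4  4
  i=5: 0  0  1  2  2  3  3  3  3  4  5  5
  i=6: 0  0  1  2  2  3  4  4  4  5  6  6
  i=7: 0  0  1  2  3  4  5  5  5  6  7  7
  i=8: 1  1  2  3  4  5  6  6  6  7  8  8
  i=9: 1  1  2  3  4  5  6  6  6  7  8  9
  i=10: 1  1  2  3  4  5  6  6  7  8  9  10
  i=11: 1  1  2  3  4  5  6  7  8  9  10  11
  i=12: 1  2  3  4  5  6  7  8  9  10  11  12

the unique w with this rank table is (6, 4, 3, 10, 11, 7, 5, 1, 12, 9, 8, 2).

ℓ(w)=33; the 8 essential cells (i,j,r):

[(1, 5, 0), (2, 3, 0), (5, 9, 3), (6, 5, 2), (7, 2, 0), (9, 9, 6), (10, 8, 6), (11, 2, 1)]


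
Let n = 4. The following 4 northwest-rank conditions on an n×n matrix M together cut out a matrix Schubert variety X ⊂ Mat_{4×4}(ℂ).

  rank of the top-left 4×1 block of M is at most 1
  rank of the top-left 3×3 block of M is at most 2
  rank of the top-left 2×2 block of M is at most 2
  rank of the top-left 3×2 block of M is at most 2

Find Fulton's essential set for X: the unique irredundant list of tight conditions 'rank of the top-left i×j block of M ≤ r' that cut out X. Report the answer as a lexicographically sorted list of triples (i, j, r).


The tightest implied rank at each (i,j), from the 4 conditions:

  i=1: 1 | 1 | 1 | 1
  i=2: 1 | 2 | 2 | 2
  i=3: 1 | 2 | 2 | 3
  i=4: 1 | 2 | 3 | 4

hence w(1..4) = (1, 2, 4, 3).

D(w) has 1 cell with 1 SE-corner; essential set:

[(3, 3, 2)]


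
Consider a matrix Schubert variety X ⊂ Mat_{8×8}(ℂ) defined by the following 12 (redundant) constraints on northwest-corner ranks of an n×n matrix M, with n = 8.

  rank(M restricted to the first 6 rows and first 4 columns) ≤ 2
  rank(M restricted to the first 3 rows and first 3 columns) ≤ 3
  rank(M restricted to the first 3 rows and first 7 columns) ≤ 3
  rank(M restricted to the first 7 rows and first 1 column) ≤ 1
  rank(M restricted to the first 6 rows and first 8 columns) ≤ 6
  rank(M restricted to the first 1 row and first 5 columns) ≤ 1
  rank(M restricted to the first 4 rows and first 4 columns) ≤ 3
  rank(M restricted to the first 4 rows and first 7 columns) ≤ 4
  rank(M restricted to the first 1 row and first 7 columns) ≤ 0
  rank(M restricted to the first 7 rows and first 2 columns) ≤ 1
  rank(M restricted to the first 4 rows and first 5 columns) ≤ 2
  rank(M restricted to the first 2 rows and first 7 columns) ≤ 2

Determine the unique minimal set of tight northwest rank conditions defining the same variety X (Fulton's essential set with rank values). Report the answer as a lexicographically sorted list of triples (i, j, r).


Computing R[i][j] = min implied NW-rank bound (n=8, 12 conditions):

  0  0  0  0  0  0  0  1
  1  1  1  1  1  1  1  2
  1  1  2  2  2  2  2  3
  1  1  2  2  2  3  3  4
  1  1  2  2  3  4  4  5
  1  1  2  2  3  4  5  6
  1  1  2  3  4  5  6  7
  1  2  3  4  5  6  7  8

reading off 1-entries of Δ²R: w = (8, 1, 3, 6, 5, 7, 4, 2).

Rothe diagram D(w) (16 cells), 4 SE-corners (essential conditions):

[(1, 7, 0), (4, 5, 2), (6, 4, 2), (7, 2, 1)]


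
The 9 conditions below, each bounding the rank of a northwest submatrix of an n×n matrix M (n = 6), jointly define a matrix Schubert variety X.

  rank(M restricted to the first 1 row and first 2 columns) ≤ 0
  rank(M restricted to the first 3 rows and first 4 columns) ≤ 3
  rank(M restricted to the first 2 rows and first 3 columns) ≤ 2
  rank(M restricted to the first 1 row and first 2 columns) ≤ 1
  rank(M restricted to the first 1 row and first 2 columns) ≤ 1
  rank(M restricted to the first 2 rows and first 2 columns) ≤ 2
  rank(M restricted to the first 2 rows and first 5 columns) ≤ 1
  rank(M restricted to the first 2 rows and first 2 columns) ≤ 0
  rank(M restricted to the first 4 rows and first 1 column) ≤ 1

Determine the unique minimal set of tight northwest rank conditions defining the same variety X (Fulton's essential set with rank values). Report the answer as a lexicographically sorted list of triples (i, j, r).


Reconstructing r_w from the 9 given conditions:

  R[1]: 0 0 1 1 1 1
  R[2]: 0 0 1 1 1 2
  R[3]: 1 1 2 2 2 3
  R[4]: 1 2 3 3 3 4
  R[5]: 1 2 3 4 4 5
  R[6]: 1 2 3 4 5 6

reading off 1-entries of Δ²R: w = (3, 6, 1, 2, 4, 5).

|D(w)|=6, |Ess(w)|=2:

[(2, 2, 0), (2, 5, 1)]


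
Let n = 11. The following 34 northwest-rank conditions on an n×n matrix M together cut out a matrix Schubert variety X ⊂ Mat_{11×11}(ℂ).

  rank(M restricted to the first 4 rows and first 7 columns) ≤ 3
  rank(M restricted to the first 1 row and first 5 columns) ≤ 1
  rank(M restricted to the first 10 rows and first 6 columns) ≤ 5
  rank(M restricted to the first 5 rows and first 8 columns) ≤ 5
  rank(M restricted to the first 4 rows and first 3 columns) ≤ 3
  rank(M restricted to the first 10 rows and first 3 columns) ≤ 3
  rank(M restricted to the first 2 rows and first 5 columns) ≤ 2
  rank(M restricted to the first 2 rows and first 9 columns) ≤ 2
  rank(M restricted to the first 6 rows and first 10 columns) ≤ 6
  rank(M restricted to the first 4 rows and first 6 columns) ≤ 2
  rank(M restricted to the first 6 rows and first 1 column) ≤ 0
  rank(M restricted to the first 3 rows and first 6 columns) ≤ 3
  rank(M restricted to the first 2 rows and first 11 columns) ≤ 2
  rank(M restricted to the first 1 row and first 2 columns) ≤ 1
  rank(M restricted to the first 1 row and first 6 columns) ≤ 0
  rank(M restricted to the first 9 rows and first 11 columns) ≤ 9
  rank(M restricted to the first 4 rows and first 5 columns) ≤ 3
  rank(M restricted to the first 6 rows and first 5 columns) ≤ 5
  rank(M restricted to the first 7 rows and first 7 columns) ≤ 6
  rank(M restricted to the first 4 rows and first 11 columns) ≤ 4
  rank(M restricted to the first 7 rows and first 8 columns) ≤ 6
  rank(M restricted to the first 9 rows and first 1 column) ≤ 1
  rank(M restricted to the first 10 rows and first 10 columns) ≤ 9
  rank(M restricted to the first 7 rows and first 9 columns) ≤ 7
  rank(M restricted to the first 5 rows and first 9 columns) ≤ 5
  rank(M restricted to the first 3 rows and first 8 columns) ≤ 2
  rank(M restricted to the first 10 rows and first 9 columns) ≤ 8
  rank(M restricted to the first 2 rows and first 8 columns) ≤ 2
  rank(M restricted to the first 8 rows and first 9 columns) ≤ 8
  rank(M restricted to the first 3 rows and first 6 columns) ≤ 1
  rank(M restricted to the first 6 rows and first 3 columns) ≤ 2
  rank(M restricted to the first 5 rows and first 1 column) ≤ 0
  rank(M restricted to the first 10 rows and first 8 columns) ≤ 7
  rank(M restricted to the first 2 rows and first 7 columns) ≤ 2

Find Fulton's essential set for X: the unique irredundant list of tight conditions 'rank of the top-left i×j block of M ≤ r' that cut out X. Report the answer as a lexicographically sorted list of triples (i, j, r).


Propagating the 34 rank bounds to every northwest block:

  row 1: 0 | 0 | 0 | 0 | 0 | 0 | 1 | 1 | 1 | 1 | 1
  row 2: 0 | 1 | 1 | 1 | 1 | 1 | 2 | 2 | 2 | 2 | 2
  row 3: 0 | 1 | 1 | 1 | 1 | 1 | 2 | 2 | 3 | 3 | 3
  row 4: 0 | 1 | 2 | 2 | 2 | 2 | 3 | 3 | 4 | 4 | 4
  row 5: 0 | 1 | 2 | 3 | 3 | 3 | 4 | 4 | 5 | 5 | 5
  row 6: 0 | 1 | 2 | 3 | 4 | 4 | 5 | 5 | 6 | 6 | 6
  row 7: 1 | 2 | 3 | 4 | 5 | 5 | 6 | 6 | 7 | 7 | 7
  row 8: 1 | 2 | 3 | 4 | 5 | 5 | 6 | 7 | 8 | 8 | 8
  row 9: 1 | 2 | 3 | 4 | 5 | 5 | 6 | 7 | 8 | 9 | 9
  row 10: 1 | 2 | 3 | 4 | 5 | 5 | 6 | 7 | 8 | 9 | 10
  row 11: 1 | 2 | 3 | 4 | 5 | 6 | 7 | 8 | 9 | 10 | 11

reading off 1-entries of Δ²R: w = (7, 2, 9, 3, 4, 5, 1, 8, 10, 11, 6).

D(w) has 19 cells with 5 SE-corners; essential set:

[(1, 6, 0), (3, 6, 1), (3, 8, 2), (6, 1, 0), (10, 6, 5)]


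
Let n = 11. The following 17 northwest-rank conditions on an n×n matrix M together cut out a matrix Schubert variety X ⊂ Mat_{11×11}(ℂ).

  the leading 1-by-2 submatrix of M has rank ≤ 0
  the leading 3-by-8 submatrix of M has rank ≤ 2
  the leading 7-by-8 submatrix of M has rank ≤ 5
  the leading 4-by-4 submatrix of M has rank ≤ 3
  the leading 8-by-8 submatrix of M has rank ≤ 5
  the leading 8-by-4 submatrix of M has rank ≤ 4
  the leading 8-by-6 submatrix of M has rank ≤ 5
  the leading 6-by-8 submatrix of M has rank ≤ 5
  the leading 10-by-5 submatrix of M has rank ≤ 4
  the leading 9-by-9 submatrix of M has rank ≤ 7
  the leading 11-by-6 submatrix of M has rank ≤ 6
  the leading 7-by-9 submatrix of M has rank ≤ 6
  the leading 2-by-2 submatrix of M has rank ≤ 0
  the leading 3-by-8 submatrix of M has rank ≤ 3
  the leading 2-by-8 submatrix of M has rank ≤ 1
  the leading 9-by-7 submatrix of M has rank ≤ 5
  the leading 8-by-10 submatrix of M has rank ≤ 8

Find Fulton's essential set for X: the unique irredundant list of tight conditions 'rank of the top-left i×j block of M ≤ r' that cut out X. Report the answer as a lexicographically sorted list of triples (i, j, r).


Propagating the 17 rank bounds to every northwest block:

  i=1: 0  0  1  1  1  1  1  1  1  1  1
  i=2: 0  0  1  1  1  1  1  1  2  2  2
  i=3: 1  1  2  2  2  2  2  2  3  3  3
  i=4: 1  2  3  3  3  3  3  3  4  4  4
  i=5: 1  2  3  4  4  4  4  4  5  5  5
  i=6: 1  2  3  4  4  5  5  5  6  6  6
  i=7: 1  2  3  4  4  5  5  5  6  7  7
  i=8: 1  2  3  4  4  5  5  5  6  7  8
  i=9: 1  2  3  4  4  5  5  6  7  8  9
  i=10: 1  2  3  4  4  5  6  7  8  9  10
  i=11: 1  2  3  4  5  6  7  8  9  10  11

second differences of R give the permutation w = (3, 9, 1, 2, 4, 6, 10, 11, 8, 7, 5).

D(w) has 19 cells with 5 SE-corners; essential set:

[(2, 2, 0), (2, 8, 1), (8, 8, 5), (9, 7, 5), (10, 5, 4)]


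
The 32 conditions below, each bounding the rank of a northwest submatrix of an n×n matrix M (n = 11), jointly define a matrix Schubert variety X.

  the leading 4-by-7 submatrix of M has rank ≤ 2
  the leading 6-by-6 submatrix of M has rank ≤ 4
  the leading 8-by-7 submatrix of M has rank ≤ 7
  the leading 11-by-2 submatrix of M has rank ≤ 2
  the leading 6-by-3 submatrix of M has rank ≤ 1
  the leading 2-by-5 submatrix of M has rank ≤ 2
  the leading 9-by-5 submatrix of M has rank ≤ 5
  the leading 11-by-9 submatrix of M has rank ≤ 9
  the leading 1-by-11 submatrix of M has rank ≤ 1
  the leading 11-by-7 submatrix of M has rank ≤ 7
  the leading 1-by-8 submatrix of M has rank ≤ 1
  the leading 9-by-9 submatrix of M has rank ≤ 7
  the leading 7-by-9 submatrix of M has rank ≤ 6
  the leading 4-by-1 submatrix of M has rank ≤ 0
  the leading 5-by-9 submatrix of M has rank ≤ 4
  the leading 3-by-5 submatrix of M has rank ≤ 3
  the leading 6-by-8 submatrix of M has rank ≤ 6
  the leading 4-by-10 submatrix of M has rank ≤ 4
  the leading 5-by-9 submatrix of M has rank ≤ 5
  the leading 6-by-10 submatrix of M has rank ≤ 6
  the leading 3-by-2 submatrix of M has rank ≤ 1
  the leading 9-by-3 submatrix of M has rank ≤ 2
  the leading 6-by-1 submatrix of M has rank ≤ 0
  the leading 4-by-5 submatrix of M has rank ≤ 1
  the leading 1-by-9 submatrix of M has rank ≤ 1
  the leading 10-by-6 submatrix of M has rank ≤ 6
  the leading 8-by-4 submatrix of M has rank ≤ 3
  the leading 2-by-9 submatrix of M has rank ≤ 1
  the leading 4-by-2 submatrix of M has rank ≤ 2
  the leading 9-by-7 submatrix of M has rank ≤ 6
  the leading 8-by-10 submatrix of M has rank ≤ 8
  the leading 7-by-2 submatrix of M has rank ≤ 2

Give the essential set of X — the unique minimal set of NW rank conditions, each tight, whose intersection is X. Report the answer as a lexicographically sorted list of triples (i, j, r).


Recovering R(i,j) via the rank-extension bound from the 32 conditions:

  0 | 1 | 1 | 1 | 1 | 1 | 1 | 1 | 1 | 1 | 1
  0 | 1 | 1 | 1 | 1 | 1 | 1 | 1 | 1 | 2 | 2
  0 | 1 | 1 | 1 | 1 | 2 | 2 | 2 | 2 | 3 | 3
  0 | 1 | 1 | 1 | 1 | 2 | 2 | 3 | 3 | 4 | 4
  0 | 1 | 1 | 2 | 2 | 3 | 3 | 4 | 4 | 5 | 5
  0 | 1 | 1 | 2 | 3 | 4 | 4 | 5 | 5 | 6 | 6
  1 | 2 | 2 | 3 | 4 | 5 | 5 | 6 | 6 | 7 | 7
  1 | 2 | 2 | 3 | 4 | 5 | 6 | 7 | 7 | 8 | 8
  1 | 2 | 2 | 3 | 4 | 5 | 6 | 7 | 7 | 8 | 9
  1 | 2 | 3 | 4 | 5 | 6 | 7 | 8 | 8 | 9 | 10
  1 | 2 | 3 | 4 | 5 | 6 | 7 | 8 | 9 | 10 | 11

reading off 1-entries of Δ²R: w = (2, 10, 6, 8, 4, 5, 1, 7, 11, 3, 9).

7 SE-corners of the 25-cell Rothe diagram give Ess(w):

[(2, 9, 1), (4, 5, 1), (4, 7, 2), (6, 1, 0), (6, 3, 1), (9, 3, 2), (9, 9, 7)]


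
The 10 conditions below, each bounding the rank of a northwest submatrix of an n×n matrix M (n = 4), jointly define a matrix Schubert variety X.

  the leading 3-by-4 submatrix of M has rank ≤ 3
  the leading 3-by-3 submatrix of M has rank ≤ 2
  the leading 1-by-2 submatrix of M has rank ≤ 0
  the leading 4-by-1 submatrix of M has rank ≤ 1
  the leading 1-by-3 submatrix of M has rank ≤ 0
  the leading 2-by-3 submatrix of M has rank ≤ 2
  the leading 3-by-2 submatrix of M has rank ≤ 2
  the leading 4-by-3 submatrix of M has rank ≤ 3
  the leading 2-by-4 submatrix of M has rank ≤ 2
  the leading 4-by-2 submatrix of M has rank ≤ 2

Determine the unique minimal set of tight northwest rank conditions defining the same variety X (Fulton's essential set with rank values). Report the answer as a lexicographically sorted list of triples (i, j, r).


Rank table r_w(4×4) implied by the 10 constraints:

  R[1]: 0 0 0 1
  R[2]: 1 1 1 2
  R[3]: 1 2 2 3
  R[4]: 1 2 3 4

giving w = (4, 1, 2, 3) via Δ²R.

1 SE-corner of the 3-cell Rothe diagram gives Ess(w):

[(1, 3, 0)]


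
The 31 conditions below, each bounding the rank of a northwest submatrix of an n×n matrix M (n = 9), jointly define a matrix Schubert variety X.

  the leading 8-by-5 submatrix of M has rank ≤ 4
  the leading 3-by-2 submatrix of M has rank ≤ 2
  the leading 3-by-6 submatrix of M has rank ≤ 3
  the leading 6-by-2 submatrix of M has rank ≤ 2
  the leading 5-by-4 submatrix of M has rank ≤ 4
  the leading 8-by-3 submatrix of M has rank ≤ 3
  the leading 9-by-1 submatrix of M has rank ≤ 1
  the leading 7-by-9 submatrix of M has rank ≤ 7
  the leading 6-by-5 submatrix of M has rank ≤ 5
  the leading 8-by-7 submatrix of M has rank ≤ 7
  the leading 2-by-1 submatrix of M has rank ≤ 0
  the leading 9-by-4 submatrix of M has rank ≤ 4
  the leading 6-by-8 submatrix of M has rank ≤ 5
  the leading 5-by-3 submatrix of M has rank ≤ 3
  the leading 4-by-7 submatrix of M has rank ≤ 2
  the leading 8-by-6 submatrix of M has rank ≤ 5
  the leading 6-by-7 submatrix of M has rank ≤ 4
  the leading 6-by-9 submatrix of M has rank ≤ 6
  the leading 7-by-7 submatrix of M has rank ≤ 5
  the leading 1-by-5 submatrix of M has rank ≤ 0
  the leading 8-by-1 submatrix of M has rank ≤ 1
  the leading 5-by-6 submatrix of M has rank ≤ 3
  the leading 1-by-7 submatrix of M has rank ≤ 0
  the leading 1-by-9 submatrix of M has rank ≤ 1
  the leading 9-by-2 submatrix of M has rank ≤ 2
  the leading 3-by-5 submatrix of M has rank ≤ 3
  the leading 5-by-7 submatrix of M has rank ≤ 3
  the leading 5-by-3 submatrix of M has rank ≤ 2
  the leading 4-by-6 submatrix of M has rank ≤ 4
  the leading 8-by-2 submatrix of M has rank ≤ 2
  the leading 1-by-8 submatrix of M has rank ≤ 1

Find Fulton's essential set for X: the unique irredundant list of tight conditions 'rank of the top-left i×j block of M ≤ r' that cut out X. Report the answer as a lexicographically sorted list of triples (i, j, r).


The tightest implied rank at each (i,j), from the 31 conditions:

  0 0 0 0 0 0 0 1 1
  0 1 1 1 1 1 1 2 2
  1 2 2 2 2 2 2 3 3
  1 2 2 2 2 2 2 3 4
  1 2 2 3 3 3 3 4 5
  1 2 3 4 4 4 4 5 6
  1 2 3 4 4 5 5 6 7
  1 2 3 4 4 5 6 7 8
  1 2 3 4 5 6 7 8 9

giving w = (8, 2, 1, 9, 4, 3, 6, 7, 5) via Δ²R.

ℓ(w)=16; the 5 essential cells (i,j,r):

[(1, 7, 0), (2, 1, 0), (4, 7, 2), (5, 3, 2), (8, 5, 4)]


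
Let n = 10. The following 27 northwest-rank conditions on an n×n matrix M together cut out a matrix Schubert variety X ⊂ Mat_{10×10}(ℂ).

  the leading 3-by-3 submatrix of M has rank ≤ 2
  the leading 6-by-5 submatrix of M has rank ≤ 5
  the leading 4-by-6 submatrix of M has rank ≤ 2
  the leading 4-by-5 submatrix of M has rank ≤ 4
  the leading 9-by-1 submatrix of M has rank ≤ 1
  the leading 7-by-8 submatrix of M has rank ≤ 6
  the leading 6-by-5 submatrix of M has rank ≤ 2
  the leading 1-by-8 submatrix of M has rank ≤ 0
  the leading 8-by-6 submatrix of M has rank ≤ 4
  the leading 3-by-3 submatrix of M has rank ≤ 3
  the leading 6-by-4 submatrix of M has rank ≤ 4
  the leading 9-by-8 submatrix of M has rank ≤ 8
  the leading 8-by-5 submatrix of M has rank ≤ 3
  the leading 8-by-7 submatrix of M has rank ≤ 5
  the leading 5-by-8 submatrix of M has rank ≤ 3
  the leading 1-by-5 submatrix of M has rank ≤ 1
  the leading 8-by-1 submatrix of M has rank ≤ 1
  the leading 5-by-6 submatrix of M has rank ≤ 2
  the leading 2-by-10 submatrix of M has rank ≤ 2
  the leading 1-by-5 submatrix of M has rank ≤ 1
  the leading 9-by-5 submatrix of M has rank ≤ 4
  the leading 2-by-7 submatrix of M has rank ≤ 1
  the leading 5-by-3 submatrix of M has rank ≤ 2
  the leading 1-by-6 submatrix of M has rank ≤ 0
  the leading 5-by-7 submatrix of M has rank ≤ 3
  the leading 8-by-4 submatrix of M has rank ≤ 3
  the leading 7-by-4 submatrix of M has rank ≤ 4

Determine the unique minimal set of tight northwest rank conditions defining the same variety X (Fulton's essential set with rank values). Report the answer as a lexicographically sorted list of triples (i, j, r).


Reconstructing r_w from the 27 given conditions:

  R[1]: 0, 0, 0, 0, 0, 0, 0, 0, 1, 1
  R[2]: 1, 1, 1, 1, 1, 1, 1, 1, 2, 2
  R[3]: 1, 2, 2, 2, 2, 2, 2, 2, 3, 3
  R[4]: 1, 2, 2, 2, 2, 2, 3, 3, 4, 4
  R[5]: 1, 2, 2, 2, 2, 2, 3, 3, 4, 5
  R[6]: 1, 2, 2, 2, 2, 3, 4, 4, 5, 6
  R[7]: 1, 2, 3, 3, 3, 4, 5, 5, 6, 7
  R[8]: 1, 2, 3, 3, 3, 4, 5, 6, 7, 8
  R[9]: 1, 2, 3, 4, 4, 5, 6, 7, 8, 9
  R[10]: 1, 2, 3, 4, 5, 6, 7, 8, 9, 10

giving w = (9, 1, 2, 7, 10, 6, 3, 8, 4, 5) via Δ²R.

5 SE-corners of the 22-cell Rothe diagram give Ess(w):

[(1, 8, 0), (5, 6, 2), (5, 8, 3), (6, 5, 2), (8, 5, 3)]


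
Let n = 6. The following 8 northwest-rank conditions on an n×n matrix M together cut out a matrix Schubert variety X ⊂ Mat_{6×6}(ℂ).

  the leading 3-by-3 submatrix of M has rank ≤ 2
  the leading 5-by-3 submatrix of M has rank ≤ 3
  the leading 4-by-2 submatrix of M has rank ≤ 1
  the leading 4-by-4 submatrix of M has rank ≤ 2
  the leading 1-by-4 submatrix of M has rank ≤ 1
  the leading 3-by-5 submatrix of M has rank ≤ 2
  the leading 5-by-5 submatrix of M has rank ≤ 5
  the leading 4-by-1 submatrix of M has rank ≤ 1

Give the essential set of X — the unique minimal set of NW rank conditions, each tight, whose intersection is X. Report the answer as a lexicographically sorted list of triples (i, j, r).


Propagating the 8 rank bounds to every northwest block:

  row 1: 1, 1, 1, 1, 1, 1
  row 2: 1, 1, 2, 2, 2, 2
  row 3: 1, 1, 2, 2, 2, 3
  row 4: 1, 1, 2, 2, 3, 4
  row 5: 1, 2, 3, 3, 4, 5
  row 6: 1, 2, 3, 4, 5, 6

second differences of R give the permutation w = (1, 3, 6, 5, 2, 4).

D(w) has 6 cells with 3 SE-corners; essential set:

[(3, 5, 2), (4, 2, 1), (4, 4, 2)]


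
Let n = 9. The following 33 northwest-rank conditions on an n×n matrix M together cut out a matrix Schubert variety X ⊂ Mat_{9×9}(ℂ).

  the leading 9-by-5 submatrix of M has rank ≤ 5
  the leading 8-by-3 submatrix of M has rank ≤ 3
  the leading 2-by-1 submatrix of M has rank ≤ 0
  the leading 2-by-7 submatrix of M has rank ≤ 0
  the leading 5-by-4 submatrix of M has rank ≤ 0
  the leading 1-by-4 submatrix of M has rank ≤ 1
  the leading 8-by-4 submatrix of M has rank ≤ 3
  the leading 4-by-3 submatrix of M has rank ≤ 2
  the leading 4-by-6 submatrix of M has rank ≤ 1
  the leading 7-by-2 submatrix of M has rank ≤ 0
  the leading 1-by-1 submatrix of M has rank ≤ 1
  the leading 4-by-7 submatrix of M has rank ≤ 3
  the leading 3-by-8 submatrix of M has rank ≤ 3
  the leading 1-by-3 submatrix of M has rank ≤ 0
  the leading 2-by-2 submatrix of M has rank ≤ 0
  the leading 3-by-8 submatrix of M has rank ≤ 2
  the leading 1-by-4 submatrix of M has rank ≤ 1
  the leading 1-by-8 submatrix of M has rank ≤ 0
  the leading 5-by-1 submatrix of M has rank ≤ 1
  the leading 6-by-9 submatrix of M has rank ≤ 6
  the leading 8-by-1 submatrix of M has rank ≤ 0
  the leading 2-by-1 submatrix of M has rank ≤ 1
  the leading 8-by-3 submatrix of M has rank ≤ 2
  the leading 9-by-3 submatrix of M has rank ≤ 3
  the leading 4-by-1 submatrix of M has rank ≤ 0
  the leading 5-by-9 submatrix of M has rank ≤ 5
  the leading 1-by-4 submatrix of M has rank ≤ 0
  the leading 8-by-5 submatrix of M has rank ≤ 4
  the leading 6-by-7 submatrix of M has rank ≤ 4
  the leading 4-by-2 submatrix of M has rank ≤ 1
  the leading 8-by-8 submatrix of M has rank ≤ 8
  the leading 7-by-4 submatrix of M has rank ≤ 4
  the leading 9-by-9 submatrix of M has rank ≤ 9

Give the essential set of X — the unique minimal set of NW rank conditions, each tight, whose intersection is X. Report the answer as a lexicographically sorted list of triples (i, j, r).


Propagating the 33 rank bounds to every northwest block:

  row 1: 0 0 0 0 0 0 0 0 1
  row 2: 0 0 0 0 0 0 0 1 2
  row 3: 0 0 0 0 1 1 1 2 3
  row 4: 0 0 0 0 1 1 2 3 4
  row 5: 0 0 0 0 1 2 3 4 5
  row 6: 0 0 1 1 2 3 4 5 6
  row 7: 0 0 1 2 3 4 5 6 7
  row 8: 0 1 2 3 4 5 6 7 8
  row 9: 1 2 3 4 5 6 7 8 9

giving w = (9, 8, 5, 7, 6, 3, 4, 2, 1) via Δ²R.

|D(w)|=33, |Ess(w)|=6:

[(1, 8, 0), (2, 7, 0), (4, 6, 1), (5, 4, 0), (7, 2, 0), (8, 1, 0)]
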